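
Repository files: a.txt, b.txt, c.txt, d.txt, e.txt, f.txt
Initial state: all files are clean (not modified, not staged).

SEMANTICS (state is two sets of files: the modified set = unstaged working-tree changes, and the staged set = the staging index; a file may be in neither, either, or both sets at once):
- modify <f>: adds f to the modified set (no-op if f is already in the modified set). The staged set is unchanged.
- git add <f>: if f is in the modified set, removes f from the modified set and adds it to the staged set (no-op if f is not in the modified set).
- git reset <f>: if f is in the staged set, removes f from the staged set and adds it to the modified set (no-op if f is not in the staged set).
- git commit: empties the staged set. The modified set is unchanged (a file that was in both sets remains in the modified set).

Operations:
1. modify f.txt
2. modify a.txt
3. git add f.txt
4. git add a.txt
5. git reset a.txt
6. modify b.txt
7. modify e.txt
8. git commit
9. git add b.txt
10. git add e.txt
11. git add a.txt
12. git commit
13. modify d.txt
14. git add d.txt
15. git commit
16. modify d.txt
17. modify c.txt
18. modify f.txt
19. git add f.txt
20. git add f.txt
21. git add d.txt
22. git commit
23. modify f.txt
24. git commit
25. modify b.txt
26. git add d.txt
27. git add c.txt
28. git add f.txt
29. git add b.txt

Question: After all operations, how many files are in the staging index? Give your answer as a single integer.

Answer: 3

Derivation:
After op 1 (modify f.txt): modified={f.txt} staged={none}
After op 2 (modify a.txt): modified={a.txt, f.txt} staged={none}
After op 3 (git add f.txt): modified={a.txt} staged={f.txt}
After op 4 (git add a.txt): modified={none} staged={a.txt, f.txt}
After op 5 (git reset a.txt): modified={a.txt} staged={f.txt}
After op 6 (modify b.txt): modified={a.txt, b.txt} staged={f.txt}
After op 7 (modify e.txt): modified={a.txt, b.txt, e.txt} staged={f.txt}
After op 8 (git commit): modified={a.txt, b.txt, e.txt} staged={none}
After op 9 (git add b.txt): modified={a.txt, e.txt} staged={b.txt}
After op 10 (git add e.txt): modified={a.txt} staged={b.txt, e.txt}
After op 11 (git add a.txt): modified={none} staged={a.txt, b.txt, e.txt}
After op 12 (git commit): modified={none} staged={none}
After op 13 (modify d.txt): modified={d.txt} staged={none}
After op 14 (git add d.txt): modified={none} staged={d.txt}
After op 15 (git commit): modified={none} staged={none}
After op 16 (modify d.txt): modified={d.txt} staged={none}
After op 17 (modify c.txt): modified={c.txt, d.txt} staged={none}
After op 18 (modify f.txt): modified={c.txt, d.txt, f.txt} staged={none}
After op 19 (git add f.txt): modified={c.txt, d.txt} staged={f.txt}
After op 20 (git add f.txt): modified={c.txt, d.txt} staged={f.txt}
After op 21 (git add d.txt): modified={c.txt} staged={d.txt, f.txt}
After op 22 (git commit): modified={c.txt} staged={none}
After op 23 (modify f.txt): modified={c.txt, f.txt} staged={none}
After op 24 (git commit): modified={c.txt, f.txt} staged={none}
After op 25 (modify b.txt): modified={b.txt, c.txt, f.txt} staged={none}
After op 26 (git add d.txt): modified={b.txt, c.txt, f.txt} staged={none}
After op 27 (git add c.txt): modified={b.txt, f.txt} staged={c.txt}
After op 28 (git add f.txt): modified={b.txt} staged={c.txt, f.txt}
After op 29 (git add b.txt): modified={none} staged={b.txt, c.txt, f.txt}
Final staged set: {b.txt, c.txt, f.txt} -> count=3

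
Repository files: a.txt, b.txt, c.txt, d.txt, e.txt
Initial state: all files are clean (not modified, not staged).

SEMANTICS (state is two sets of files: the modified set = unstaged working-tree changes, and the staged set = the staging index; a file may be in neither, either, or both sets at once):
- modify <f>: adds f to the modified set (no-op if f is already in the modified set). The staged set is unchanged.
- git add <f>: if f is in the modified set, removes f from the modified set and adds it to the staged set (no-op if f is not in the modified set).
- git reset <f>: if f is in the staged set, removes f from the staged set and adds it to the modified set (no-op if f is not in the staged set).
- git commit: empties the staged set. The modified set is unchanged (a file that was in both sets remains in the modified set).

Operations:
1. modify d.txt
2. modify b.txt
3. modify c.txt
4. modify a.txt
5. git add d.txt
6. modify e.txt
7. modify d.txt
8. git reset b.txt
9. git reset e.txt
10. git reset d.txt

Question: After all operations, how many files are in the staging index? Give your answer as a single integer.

Answer: 0

Derivation:
After op 1 (modify d.txt): modified={d.txt} staged={none}
After op 2 (modify b.txt): modified={b.txt, d.txt} staged={none}
After op 3 (modify c.txt): modified={b.txt, c.txt, d.txt} staged={none}
After op 4 (modify a.txt): modified={a.txt, b.txt, c.txt, d.txt} staged={none}
After op 5 (git add d.txt): modified={a.txt, b.txt, c.txt} staged={d.txt}
After op 6 (modify e.txt): modified={a.txt, b.txt, c.txt, e.txt} staged={d.txt}
After op 7 (modify d.txt): modified={a.txt, b.txt, c.txt, d.txt, e.txt} staged={d.txt}
After op 8 (git reset b.txt): modified={a.txt, b.txt, c.txt, d.txt, e.txt} staged={d.txt}
After op 9 (git reset e.txt): modified={a.txt, b.txt, c.txt, d.txt, e.txt} staged={d.txt}
After op 10 (git reset d.txt): modified={a.txt, b.txt, c.txt, d.txt, e.txt} staged={none}
Final staged set: {none} -> count=0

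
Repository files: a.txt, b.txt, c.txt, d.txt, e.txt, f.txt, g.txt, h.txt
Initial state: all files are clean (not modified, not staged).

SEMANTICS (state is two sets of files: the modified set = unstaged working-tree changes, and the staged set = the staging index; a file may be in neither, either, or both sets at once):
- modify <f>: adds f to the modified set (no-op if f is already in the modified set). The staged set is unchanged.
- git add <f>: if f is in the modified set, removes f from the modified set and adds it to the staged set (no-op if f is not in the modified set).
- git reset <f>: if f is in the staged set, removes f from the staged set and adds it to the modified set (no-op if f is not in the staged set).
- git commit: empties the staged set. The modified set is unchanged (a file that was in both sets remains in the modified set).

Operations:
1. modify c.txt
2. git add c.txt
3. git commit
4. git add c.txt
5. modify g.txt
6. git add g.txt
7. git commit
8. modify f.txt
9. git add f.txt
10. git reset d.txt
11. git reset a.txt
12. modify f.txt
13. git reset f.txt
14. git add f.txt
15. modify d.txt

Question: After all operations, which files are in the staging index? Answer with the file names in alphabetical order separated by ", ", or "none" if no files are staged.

Answer: f.txt

Derivation:
After op 1 (modify c.txt): modified={c.txt} staged={none}
After op 2 (git add c.txt): modified={none} staged={c.txt}
After op 3 (git commit): modified={none} staged={none}
After op 4 (git add c.txt): modified={none} staged={none}
After op 5 (modify g.txt): modified={g.txt} staged={none}
After op 6 (git add g.txt): modified={none} staged={g.txt}
After op 7 (git commit): modified={none} staged={none}
After op 8 (modify f.txt): modified={f.txt} staged={none}
After op 9 (git add f.txt): modified={none} staged={f.txt}
After op 10 (git reset d.txt): modified={none} staged={f.txt}
After op 11 (git reset a.txt): modified={none} staged={f.txt}
After op 12 (modify f.txt): modified={f.txt} staged={f.txt}
After op 13 (git reset f.txt): modified={f.txt} staged={none}
After op 14 (git add f.txt): modified={none} staged={f.txt}
After op 15 (modify d.txt): modified={d.txt} staged={f.txt}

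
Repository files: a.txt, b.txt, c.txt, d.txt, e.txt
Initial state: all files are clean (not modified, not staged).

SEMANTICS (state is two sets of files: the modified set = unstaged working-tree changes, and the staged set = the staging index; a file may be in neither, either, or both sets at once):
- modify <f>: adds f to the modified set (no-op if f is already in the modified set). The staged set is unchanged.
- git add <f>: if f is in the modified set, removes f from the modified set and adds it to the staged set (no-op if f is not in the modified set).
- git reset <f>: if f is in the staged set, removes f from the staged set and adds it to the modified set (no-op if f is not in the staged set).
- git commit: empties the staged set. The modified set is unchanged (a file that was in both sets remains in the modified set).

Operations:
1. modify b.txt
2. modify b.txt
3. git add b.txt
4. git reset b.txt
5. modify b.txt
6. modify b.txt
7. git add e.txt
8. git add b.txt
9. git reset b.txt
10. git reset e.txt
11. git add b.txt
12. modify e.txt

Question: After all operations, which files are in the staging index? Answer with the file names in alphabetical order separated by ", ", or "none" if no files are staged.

After op 1 (modify b.txt): modified={b.txt} staged={none}
After op 2 (modify b.txt): modified={b.txt} staged={none}
After op 3 (git add b.txt): modified={none} staged={b.txt}
After op 4 (git reset b.txt): modified={b.txt} staged={none}
After op 5 (modify b.txt): modified={b.txt} staged={none}
After op 6 (modify b.txt): modified={b.txt} staged={none}
After op 7 (git add e.txt): modified={b.txt} staged={none}
After op 8 (git add b.txt): modified={none} staged={b.txt}
After op 9 (git reset b.txt): modified={b.txt} staged={none}
After op 10 (git reset e.txt): modified={b.txt} staged={none}
After op 11 (git add b.txt): modified={none} staged={b.txt}
After op 12 (modify e.txt): modified={e.txt} staged={b.txt}

Answer: b.txt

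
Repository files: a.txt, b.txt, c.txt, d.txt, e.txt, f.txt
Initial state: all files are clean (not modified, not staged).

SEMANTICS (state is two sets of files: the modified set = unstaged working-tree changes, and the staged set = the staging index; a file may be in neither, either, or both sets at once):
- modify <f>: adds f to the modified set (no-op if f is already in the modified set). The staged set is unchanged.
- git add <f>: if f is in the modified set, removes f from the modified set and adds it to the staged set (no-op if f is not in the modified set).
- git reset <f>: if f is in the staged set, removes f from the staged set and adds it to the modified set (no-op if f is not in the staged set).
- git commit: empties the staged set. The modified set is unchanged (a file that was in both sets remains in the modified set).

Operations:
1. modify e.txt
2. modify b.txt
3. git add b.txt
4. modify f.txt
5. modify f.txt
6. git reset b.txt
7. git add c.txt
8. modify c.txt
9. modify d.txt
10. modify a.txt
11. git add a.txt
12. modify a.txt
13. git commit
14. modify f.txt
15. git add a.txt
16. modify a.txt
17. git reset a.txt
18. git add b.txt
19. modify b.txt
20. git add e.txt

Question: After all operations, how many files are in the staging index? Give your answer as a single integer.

After op 1 (modify e.txt): modified={e.txt} staged={none}
After op 2 (modify b.txt): modified={b.txt, e.txt} staged={none}
After op 3 (git add b.txt): modified={e.txt} staged={b.txt}
After op 4 (modify f.txt): modified={e.txt, f.txt} staged={b.txt}
After op 5 (modify f.txt): modified={e.txt, f.txt} staged={b.txt}
After op 6 (git reset b.txt): modified={b.txt, e.txt, f.txt} staged={none}
After op 7 (git add c.txt): modified={b.txt, e.txt, f.txt} staged={none}
After op 8 (modify c.txt): modified={b.txt, c.txt, e.txt, f.txt} staged={none}
After op 9 (modify d.txt): modified={b.txt, c.txt, d.txt, e.txt, f.txt} staged={none}
After op 10 (modify a.txt): modified={a.txt, b.txt, c.txt, d.txt, e.txt, f.txt} staged={none}
After op 11 (git add a.txt): modified={b.txt, c.txt, d.txt, e.txt, f.txt} staged={a.txt}
After op 12 (modify a.txt): modified={a.txt, b.txt, c.txt, d.txt, e.txt, f.txt} staged={a.txt}
After op 13 (git commit): modified={a.txt, b.txt, c.txt, d.txt, e.txt, f.txt} staged={none}
After op 14 (modify f.txt): modified={a.txt, b.txt, c.txt, d.txt, e.txt, f.txt} staged={none}
After op 15 (git add a.txt): modified={b.txt, c.txt, d.txt, e.txt, f.txt} staged={a.txt}
After op 16 (modify a.txt): modified={a.txt, b.txt, c.txt, d.txt, e.txt, f.txt} staged={a.txt}
After op 17 (git reset a.txt): modified={a.txt, b.txt, c.txt, d.txt, e.txt, f.txt} staged={none}
After op 18 (git add b.txt): modified={a.txt, c.txt, d.txt, e.txt, f.txt} staged={b.txt}
After op 19 (modify b.txt): modified={a.txt, b.txt, c.txt, d.txt, e.txt, f.txt} staged={b.txt}
After op 20 (git add e.txt): modified={a.txt, b.txt, c.txt, d.txt, f.txt} staged={b.txt, e.txt}
Final staged set: {b.txt, e.txt} -> count=2

Answer: 2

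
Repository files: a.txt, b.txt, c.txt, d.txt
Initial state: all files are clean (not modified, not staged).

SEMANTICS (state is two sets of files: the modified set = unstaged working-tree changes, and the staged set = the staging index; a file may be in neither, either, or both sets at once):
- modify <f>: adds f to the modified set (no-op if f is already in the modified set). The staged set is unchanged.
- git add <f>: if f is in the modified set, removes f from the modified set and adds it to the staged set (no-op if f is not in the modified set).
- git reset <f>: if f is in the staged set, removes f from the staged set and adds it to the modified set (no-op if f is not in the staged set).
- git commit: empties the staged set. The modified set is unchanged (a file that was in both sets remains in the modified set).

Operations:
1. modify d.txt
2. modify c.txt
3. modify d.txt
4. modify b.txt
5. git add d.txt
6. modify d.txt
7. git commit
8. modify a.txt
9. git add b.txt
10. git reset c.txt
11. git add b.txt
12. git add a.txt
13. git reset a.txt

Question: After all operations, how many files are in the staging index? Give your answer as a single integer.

Answer: 1

Derivation:
After op 1 (modify d.txt): modified={d.txt} staged={none}
After op 2 (modify c.txt): modified={c.txt, d.txt} staged={none}
After op 3 (modify d.txt): modified={c.txt, d.txt} staged={none}
After op 4 (modify b.txt): modified={b.txt, c.txt, d.txt} staged={none}
After op 5 (git add d.txt): modified={b.txt, c.txt} staged={d.txt}
After op 6 (modify d.txt): modified={b.txt, c.txt, d.txt} staged={d.txt}
After op 7 (git commit): modified={b.txt, c.txt, d.txt} staged={none}
After op 8 (modify a.txt): modified={a.txt, b.txt, c.txt, d.txt} staged={none}
After op 9 (git add b.txt): modified={a.txt, c.txt, d.txt} staged={b.txt}
After op 10 (git reset c.txt): modified={a.txt, c.txt, d.txt} staged={b.txt}
After op 11 (git add b.txt): modified={a.txt, c.txt, d.txt} staged={b.txt}
After op 12 (git add a.txt): modified={c.txt, d.txt} staged={a.txt, b.txt}
After op 13 (git reset a.txt): modified={a.txt, c.txt, d.txt} staged={b.txt}
Final staged set: {b.txt} -> count=1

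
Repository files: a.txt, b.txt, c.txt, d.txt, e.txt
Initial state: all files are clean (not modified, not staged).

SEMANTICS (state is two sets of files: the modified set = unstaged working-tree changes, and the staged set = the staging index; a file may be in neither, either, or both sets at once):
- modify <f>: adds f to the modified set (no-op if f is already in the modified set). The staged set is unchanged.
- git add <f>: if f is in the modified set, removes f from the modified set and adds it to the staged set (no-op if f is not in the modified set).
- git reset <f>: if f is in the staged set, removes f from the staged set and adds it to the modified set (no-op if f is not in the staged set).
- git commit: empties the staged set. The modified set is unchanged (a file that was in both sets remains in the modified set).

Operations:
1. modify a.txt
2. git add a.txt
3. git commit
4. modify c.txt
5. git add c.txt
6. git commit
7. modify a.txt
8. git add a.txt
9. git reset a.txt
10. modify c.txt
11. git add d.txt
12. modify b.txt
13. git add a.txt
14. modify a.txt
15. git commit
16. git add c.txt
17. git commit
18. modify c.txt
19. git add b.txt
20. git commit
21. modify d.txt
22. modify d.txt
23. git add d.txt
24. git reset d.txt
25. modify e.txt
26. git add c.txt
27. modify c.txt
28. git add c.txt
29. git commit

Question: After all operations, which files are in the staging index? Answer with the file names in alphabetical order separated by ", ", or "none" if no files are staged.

Answer: none

Derivation:
After op 1 (modify a.txt): modified={a.txt} staged={none}
After op 2 (git add a.txt): modified={none} staged={a.txt}
After op 3 (git commit): modified={none} staged={none}
After op 4 (modify c.txt): modified={c.txt} staged={none}
After op 5 (git add c.txt): modified={none} staged={c.txt}
After op 6 (git commit): modified={none} staged={none}
After op 7 (modify a.txt): modified={a.txt} staged={none}
After op 8 (git add a.txt): modified={none} staged={a.txt}
After op 9 (git reset a.txt): modified={a.txt} staged={none}
After op 10 (modify c.txt): modified={a.txt, c.txt} staged={none}
After op 11 (git add d.txt): modified={a.txt, c.txt} staged={none}
After op 12 (modify b.txt): modified={a.txt, b.txt, c.txt} staged={none}
After op 13 (git add a.txt): modified={b.txt, c.txt} staged={a.txt}
After op 14 (modify a.txt): modified={a.txt, b.txt, c.txt} staged={a.txt}
After op 15 (git commit): modified={a.txt, b.txt, c.txt} staged={none}
After op 16 (git add c.txt): modified={a.txt, b.txt} staged={c.txt}
After op 17 (git commit): modified={a.txt, b.txt} staged={none}
After op 18 (modify c.txt): modified={a.txt, b.txt, c.txt} staged={none}
After op 19 (git add b.txt): modified={a.txt, c.txt} staged={b.txt}
After op 20 (git commit): modified={a.txt, c.txt} staged={none}
After op 21 (modify d.txt): modified={a.txt, c.txt, d.txt} staged={none}
After op 22 (modify d.txt): modified={a.txt, c.txt, d.txt} staged={none}
After op 23 (git add d.txt): modified={a.txt, c.txt} staged={d.txt}
After op 24 (git reset d.txt): modified={a.txt, c.txt, d.txt} staged={none}
After op 25 (modify e.txt): modified={a.txt, c.txt, d.txt, e.txt} staged={none}
After op 26 (git add c.txt): modified={a.txt, d.txt, e.txt} staged={c.txt}
After op 27 (modify c.txt): modified={a.txt, c.txt, d.txt, e.txt} staged={c.txt}
After op 28 (git add c.txt): modified={a.txt, d.txt, e.txt} staged={c.txt}
After op 29 (git commit): modified={a.txt, d.txt, e.txt} staged={none}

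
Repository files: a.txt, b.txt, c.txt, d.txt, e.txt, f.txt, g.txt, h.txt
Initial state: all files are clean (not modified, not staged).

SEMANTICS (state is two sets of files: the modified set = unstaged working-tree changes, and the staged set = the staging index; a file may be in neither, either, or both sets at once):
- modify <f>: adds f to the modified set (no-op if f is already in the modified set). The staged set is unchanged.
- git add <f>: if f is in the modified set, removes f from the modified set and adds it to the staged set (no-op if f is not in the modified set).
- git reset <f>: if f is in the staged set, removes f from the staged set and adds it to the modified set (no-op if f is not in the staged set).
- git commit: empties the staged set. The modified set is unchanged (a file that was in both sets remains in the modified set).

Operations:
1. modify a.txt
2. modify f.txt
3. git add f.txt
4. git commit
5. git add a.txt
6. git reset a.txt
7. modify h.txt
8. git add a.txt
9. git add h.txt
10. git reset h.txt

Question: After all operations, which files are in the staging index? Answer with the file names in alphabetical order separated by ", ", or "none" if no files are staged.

Answer: a.txt

Derivation:
After op 1 (modify a.txt): modified={a.txt} staged={none}
After op 2 (modify f.txt): modified={a.txt, f.txt} staged={none}
After op 3 (git add f.txt): modified={a.txt} staged={f.txt}
After op 4 (git commit): modified={a.txt} staged={none}
After op 5 (git add a.txt): modified={none} staged={a.txt}
After op 6 (git reset a.txt): modified={a.txt} staged={none}
After op 7 (modify h.txt): modified={a.txt, h.txt} staged={none}
After op 8 (git add a.txt): modified={h.txt} staged={a.txt}
After op 9 (git add h.txt): modified={none} staged={a.txt, h.txt}
After op 10 (git reset h.txt): modified={h.txt} staged={a.txt}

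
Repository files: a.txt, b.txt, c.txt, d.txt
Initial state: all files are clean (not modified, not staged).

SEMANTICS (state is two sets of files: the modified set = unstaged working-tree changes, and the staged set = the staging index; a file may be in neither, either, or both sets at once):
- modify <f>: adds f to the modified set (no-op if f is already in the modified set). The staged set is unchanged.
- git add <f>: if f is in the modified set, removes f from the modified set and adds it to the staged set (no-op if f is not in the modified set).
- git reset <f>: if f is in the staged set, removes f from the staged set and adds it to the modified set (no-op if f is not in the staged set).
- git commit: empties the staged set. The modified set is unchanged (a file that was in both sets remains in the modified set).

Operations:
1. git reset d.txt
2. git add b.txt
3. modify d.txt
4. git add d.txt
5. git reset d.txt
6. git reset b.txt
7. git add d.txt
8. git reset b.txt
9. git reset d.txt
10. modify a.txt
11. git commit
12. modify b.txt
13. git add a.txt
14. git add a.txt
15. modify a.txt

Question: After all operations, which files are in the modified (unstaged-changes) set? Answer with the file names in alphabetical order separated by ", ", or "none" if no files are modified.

Answer: a.txt, b.txt, d.txt

Derivation:
After op 1 (git reset d.txt): modified={none} staged={none}
After op 2 (git add b.txt): modified={none} staged={none}
After op 3 (modify d.txt): modified={d.txt} staged={none}
After op 4 (git add d.txt): modified={none} staged={d.txt}
After op 5 (git reset d.txt): modified={d.txt} staged={none}
After op 6 (git reset b.txt): modified={d.txt} staged={none}
After op 7 (git add d.txt): modified={none} staged={d.txt}
After op 8 (git reset b.txt): modified={none} staged={d.txt}
After op 9 (git reset d.txt): modified={d.txt} staged={none}
After op 10 (modify a.txt): modified={a.txt, d.txt} staged={none}
After op 11 (git commit): modified={a.txt, d.txt} staged={none}
After op 12 (modify b.txt): modified={a.txt, b.txt, d.txt} staged={none}
After op 13 (git add a.txt): modified={b.txt, d.txt} staged={a.txt}
After op 14 (git add a.txt): modified={b.txt, d.txt} staged={a.txt}
After op 15 (modify a.txt): modified={a.txt, b.txt, d.txt} staged={a.txt}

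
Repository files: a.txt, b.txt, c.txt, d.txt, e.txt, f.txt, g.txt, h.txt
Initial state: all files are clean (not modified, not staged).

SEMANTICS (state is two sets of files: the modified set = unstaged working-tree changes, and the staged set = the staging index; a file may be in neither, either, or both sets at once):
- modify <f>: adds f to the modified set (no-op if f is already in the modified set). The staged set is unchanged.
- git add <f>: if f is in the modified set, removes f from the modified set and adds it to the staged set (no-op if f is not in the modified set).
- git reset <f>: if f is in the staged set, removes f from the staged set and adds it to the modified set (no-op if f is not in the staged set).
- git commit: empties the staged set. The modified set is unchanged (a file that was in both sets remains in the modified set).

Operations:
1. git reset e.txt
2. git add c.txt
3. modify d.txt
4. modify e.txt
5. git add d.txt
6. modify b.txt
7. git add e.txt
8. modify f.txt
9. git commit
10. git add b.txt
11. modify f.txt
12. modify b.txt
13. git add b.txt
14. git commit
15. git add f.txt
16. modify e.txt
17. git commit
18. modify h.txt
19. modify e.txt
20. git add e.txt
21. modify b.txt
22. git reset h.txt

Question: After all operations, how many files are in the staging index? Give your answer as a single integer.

Answer: 1

Derivation:
After op 1 (git reset e.txt): modified={none} staged={none}
After op 2 (git add c.txt): modified={none} staged={none}
After op 3 (modify d.txt): modified={d.txt} staged={none}
After op 4 (modify e.txt): modified={d.txt, e.txt} staged={none}
After op 5 (git add d.txt): modified={e.txt} staged={d.txt}
After op 6 (modify b.txt): modified={b.txt, e.txt} staged={d.txt}
After op 7 (git add e.txt): modified={b.txt} staged={d.txt, e.txt}
After op 8 (modify f.txt): modified={b.txt, f.txt} staged={d.txt, e.txt}
After op 9 (git commit): modified={b.txt, f.txt} staged={none}
After op 10 (git add b.txt): modified={f.txt} staged={b.txt}
After op 11 (modify f.txt): modified={f.txt} staged={b.txt}
After op 12 (modify b.txt): modified={b.txt, f.txt} staged={b.txt}
After op 13 (git add b.txt): modified={f.txt} staged={b.txt}
After op 14 (git commit): modified={f.txt} staged={none}
After op 15 (git add f.txt): modified={none} staged={f.txt}
After op 16 (modify e.txt): modified={e.txt} staged={f.txt}
After op 17 (git commit): modified={e.txt} staged={none}
After op 18 (modify h.txt): modified={e.txt, h.txt} staged={none}
After op 19 (modify e.txt): modified={e.txt, h.txt} staged={none}
After op 20 (git add e.txt): modified={h.txt} staged={e.txt}
After op 21 (modify b.txt): modified={b.txt, h.txt} staged={e.txt}
After op 22 (git reset h.txt): modified={b.txt, h.txt} staged={e.txt}
Final staged set: {e.txt} -> count=1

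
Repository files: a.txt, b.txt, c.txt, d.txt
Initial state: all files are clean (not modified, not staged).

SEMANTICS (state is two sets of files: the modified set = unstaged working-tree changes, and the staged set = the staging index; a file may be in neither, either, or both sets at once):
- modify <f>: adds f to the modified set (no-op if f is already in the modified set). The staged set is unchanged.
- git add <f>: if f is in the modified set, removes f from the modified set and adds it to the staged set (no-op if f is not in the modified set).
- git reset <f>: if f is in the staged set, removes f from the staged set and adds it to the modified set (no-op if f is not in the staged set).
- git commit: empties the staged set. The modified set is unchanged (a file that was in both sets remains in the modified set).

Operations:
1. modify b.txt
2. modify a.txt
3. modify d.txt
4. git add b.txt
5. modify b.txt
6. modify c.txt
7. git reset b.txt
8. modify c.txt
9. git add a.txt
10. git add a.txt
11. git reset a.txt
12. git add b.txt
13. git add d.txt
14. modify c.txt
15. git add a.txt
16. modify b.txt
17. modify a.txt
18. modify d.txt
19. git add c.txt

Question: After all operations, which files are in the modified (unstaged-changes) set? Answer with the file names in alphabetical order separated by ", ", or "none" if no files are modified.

After op 1 (modify b.txt): modified={b.txt} staged={none}
After op 2 (modify a.txt): modified={a.txt, b.txt} staged={none}
After op 3 (modify d.txt): modified={a.txt, b.txt, d.txt} staged={none}
After op 4 (git add b.txt): modified={a.txt, d.txt} staged={b.txt}
After op 5 (modify b.txt): modified={a.txt, b.txt, d.txt} staged={b.txt}
After op 6 (modify c.txt): modified={a.txt, b.txt, c.txt, d.txt} staged={b.txt}
After op 7 (git reset b.txt): modified={a.txt, b.txt, c.txt, d.txt} staged={none}
After op 8 (modify c.txt): modified={a.txt, b.txt, c.txt, d.txt} staged={none}
After op 9 (git add a.txt): modified={b.txt, c.txt, d.txt} staged={a.txt}
After op 10 (git add a.txt): modified={b.txt, c.txt, d.txt} staged={a.txt}
After op 11 (git reset a.txt): modified={a.txt, b.txt, c.txt, d.txt} staged={none}
After op 12 (git add b.txt): modified={a.txt, c.txt, d.txt} staged={b.txt}
After op 13 (git add d.txt): modified={a.txt, c.txt} staged={b.txt, d.txt}
After op 14 (modify c.txt): modified={a.txt, c.txt} staged={b.txt, d.txt}
After op 15 (git add a.txt): modified={c.txt} staged={a.txt, b.txt, d.txt}
After op 16 (modify b.txt): modified={b.txt, c.txt} staged={a.txt, b.txt, d.txt}
After op 17 (modify a.txt): modified={a.txt, b.txt, c.txt} staged={a.txt, b.txt, d.txt}
After op 18 (modify d.txt): modified={a.txt, b.txt, c.txt, d.txt} staged={a.txt, b.txt, d.txt}
After op 19 (git add c.txt): modified={a.txt, b.txt, d.txt} staged={a.txt, b.txt, c.txt, d.txt}

Answer: a.txt, b.txt, d.txt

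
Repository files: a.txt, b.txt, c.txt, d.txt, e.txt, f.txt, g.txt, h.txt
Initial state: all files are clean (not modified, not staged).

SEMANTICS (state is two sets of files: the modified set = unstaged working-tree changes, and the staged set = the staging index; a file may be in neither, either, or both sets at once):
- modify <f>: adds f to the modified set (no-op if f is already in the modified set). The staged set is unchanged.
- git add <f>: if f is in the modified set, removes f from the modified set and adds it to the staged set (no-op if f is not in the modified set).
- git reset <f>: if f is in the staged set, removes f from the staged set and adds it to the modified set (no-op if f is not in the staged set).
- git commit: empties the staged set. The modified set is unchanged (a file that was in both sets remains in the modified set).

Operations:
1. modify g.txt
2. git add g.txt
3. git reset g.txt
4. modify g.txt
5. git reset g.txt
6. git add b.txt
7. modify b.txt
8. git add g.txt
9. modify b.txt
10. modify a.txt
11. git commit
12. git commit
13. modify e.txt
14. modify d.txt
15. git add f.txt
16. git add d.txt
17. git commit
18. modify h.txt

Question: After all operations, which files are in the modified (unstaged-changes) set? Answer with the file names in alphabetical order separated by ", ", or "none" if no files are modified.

Answer: a.txt, b.txt, e.txt, h.txt

Derivation:
After op 1 (modify g.txt): modified={g.txt} staged={none}
After op 2 (git add g.txt): modified={none} staged={g.txt}
After op 3 (git reset g.txt): modified={g.txt} staged={none}
After op 4 (modify g.txt): modified={g.txt} staged={none}
After op 5 (git reset g.txt): modified={g.txt} staged={none}
After op 6 (git add b.txt): modified={g.txt} staged={none}
After op 7 (modify b.txt): modified={b.txt, g.txt} staged={none}
After op 8 (git add g.txt): modified={b.txt} staged={g.txt}
After op 9 (modify b.txt): modified={b.txt} staged={g.txt}
After op 10 (modify a.txt): modified={a.txt, b.txt} staged={g.txt}
After op 11 (git commit): modified={a.txt, b.txt} staged={none}
After op 12 (git commit): modified={a.txt, b.txt} staged={none}
After op 13 (modify e.txt): modified={a.txt, b.txt, e.txt} staged={none}
After op 14 (modify d.txt): modified={a.txt, b.txt, d.txt, e.txt} staged={none}
After op 15 (git add f.txt): modified={a.txt, b.txt, d.txt, e.txt} staged={none}
After op 16 (git add d.txt): modified={a.txt, b.txt, e.txt} staged={d.txt}
After op 17 (git commit): modified={a.txt, b.txt, e.txt} staged={none}
After op 18 (modify h.txt): modified={a.txt, b.txt, e.txt, h.txt} staged={none}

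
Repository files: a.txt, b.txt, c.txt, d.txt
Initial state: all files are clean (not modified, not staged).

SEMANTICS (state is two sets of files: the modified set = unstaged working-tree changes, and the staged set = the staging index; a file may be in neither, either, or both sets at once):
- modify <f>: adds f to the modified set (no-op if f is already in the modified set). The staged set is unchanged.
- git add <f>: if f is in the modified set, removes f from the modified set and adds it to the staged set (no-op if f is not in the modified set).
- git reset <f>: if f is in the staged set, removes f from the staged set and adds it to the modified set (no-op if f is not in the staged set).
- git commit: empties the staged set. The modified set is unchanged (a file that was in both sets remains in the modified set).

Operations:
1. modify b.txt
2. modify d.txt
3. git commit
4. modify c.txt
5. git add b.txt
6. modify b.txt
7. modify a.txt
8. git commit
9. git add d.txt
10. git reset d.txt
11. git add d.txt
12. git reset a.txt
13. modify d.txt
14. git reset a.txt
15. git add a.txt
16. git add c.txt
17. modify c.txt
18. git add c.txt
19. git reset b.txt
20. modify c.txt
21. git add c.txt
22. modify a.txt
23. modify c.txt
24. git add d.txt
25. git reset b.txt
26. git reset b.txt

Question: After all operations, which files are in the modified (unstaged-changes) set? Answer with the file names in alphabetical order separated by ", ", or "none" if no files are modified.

Answer: a.txt, b.txt, c.txt

Derivation:
After op 1 (modify b.txt): modified={b.txt} staged={none}
After op 2 (modify d.txt): modified={b.txt, d.txt} staged={none}
After op 3 (git commit): modified={b.txt, d.txt} staged={none}
After op 4 (modify c.txt): modified={b.txt, c.txt, d.txt} staged={none}
After op 5 (git add b.txt): modified={c.txt, d.txt} staged={b.txt}
After op 6 (modify b.txt): modified={b.txt, c.txt, d.txt} staged={b.txt}
After op 7 (modify a.txt): modified={a.txt, b.txt, c.txt, d.txt} staged={b.txt}
After op 8 (git commit): modified={a.txt, b.txt, c.txt, d.txt} staged={none}
After op 9 (git add d.txt): modified={a.txt, b.txt, c.txt} staged={d.txt}
After op 10 (git reset d.txt): modified={a.txt, b.txt, c.txt, d.txt} staged={none}
After op 11 (git add d.txt): modified={a.txt, b.txt, c.txt} staged={d.txt}
After op 12 (git reset a.txt): modified={a.txt, b.txt, c.txt} staged={d.txt}
After op 13 (modify d.txt): modified={a.txt, b.txt, c.txt, d.txt} staged={d.txt}
After op 14 (git reset a.txt): modified={a.txt, b.txt, c.txt, d.txt} staged={d.txt}
After op 15 (git add a.txt): modified={b.txt, c.txt, d.txt} staged={a.txt, d.txt}
After op 16 (git add c.txt): modified={b.txt, d.txt} staged={a.txt, c.txt, d.txt}
After op 17 (modify c.txt): modified={b.txt, c.txt, d.txt} staged={a.txt, c.txt, d.txt}
After op 18 (git add c.txt): modified={b.txt, d.txt} staged={a.txt, c.txt, d.txt}
After op 19 (git reset b.txt): modified={b.txt, d.txt} staged={a.txt, c.txt, d.txt}
After op 20 (modify c.txt): modified={b.txt, c.txt, d.txt} staged={a.txt, c.txt, d.txt}
After op 21 (git add c.txt): modified={b.txt, d.txt} staged={a.txt, c.txt, d.txt}
After op 22 (modify a.txt): modified={a.txt, b.txt, d.txt} staged={a.txt, c.txt, d.txt}
After op 23 (modify c.txt): modified={a.txt, b.txt, c.txt, d.txt} staged={a.txt, c.txt, d.txt}
After op 24 (git add d.txt): modified={a.txt, b.txt, c.txt} staged={a.txt, c.txt, d.txt}
After op 25 (git reset b.txt): modified={a.txt, b.txt, c.txt} staged={a.txt, c.txt, d.txt}
After op 26 (git reset b.txt): modified={a.txt, b.txt, c.txt} staged={a.txt, c.txt, d.txt}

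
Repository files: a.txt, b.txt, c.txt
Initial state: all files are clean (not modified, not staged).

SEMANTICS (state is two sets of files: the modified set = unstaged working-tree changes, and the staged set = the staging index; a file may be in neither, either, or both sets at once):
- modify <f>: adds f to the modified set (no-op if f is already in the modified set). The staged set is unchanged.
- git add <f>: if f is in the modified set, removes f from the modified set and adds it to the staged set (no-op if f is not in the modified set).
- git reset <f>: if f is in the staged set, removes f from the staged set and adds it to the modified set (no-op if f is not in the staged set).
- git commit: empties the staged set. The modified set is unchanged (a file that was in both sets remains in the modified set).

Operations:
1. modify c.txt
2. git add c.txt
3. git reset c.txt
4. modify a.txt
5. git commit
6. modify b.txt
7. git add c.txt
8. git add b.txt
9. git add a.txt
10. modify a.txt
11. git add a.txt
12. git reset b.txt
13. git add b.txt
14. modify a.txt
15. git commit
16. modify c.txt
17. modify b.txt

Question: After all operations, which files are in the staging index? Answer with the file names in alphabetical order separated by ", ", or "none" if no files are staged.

After op 1 (modify c.txt): modified={c.txt} staged={none}
After op 2 (git add c.txt): modified={none} staged={c.txt}
After op 3 (git reset c.txt): modified={c.txt} staged={none}
After op 4 (modify a.txt): modified={a.txt, c.txt} staged={none}
After op 5 (git commit): modified={a.txt, c.txt} staged={none}
After op 6 (modify b.txt): modified={a.txt, b.txt, c.txt} staged={none}
After op 7 (git add c.txt): modified={a.txt, b.txt} staged={c.txt}
After op 8 (git add b.txt): modified={a.txt} staged={b.txt, c.txt}
After op 9 (git add a.txt): modified={none} staged={a.txt, b.txt, c.txt}
After op 10 (modify a.txt): modified={a.txt} staged={a.txt, b.txt, c.txt}
After op 11 (git add a.txt): modified={none} staged={a.txt, b.txt, c.txt}
After op 12 (git reset b.txt): modified={b.txt} staged={a.txt, c.txt}
After op 13 (git add b.txt): modified={none} staged={a.txt, b.txt, c.txt}
After op 14 (modify a.txt): modified={a.txt} staged={a.txt, b.txt, c.txt}
After op 15 (git commit): modified={a.txt} staged={none}
After op 16 (modify c.txt): modified={a.txt, c.txt} staged={none}
After op 17 (modify b.txt): modified={a.txt, b.txt, c.txt} staged={none}

Answer: none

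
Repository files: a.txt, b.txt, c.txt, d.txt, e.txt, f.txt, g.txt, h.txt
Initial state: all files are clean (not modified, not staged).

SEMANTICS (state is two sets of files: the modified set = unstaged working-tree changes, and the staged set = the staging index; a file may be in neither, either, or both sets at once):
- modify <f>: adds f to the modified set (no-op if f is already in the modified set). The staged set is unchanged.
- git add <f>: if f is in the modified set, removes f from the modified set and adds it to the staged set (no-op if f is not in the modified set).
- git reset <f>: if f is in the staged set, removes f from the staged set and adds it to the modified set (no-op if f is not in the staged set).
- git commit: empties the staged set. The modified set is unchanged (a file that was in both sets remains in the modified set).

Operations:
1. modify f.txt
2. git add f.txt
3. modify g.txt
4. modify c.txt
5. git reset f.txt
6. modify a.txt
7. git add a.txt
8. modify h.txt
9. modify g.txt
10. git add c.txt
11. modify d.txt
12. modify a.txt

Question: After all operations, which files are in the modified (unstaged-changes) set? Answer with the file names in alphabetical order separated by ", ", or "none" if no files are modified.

Answer: a.txt, d.txt, f.txt, g.txt, h.txt

Derivation:
After op 1 (modify f.txt): modified={f.txt} staged={none}
After op 2 (git add f.txt): modified={none} staged={f.txt}
After op 3 (modify g.txt): modified={g.txt} staged={f.txt}
After op 4 (modify c.txt): modified={c.txt, g.txt} staged={f.txt}
After op 5 (git reset f.txt): modified={c.txt, f.txt, g.txt} staged={none}
After op 6 (modify a.txt): modified={a.txt, c.txt, f.txt, g.txt} staged={none}
After op 7 (git add a.txt): modified={c.txt, f.txt, g.txt} staged={a.txt}
After op 8 (modify h.txt): modified={c.txt, f.txt, g.txt, h.txt} staged={a.txt}
After op 9 (modify g.txt): modified={c.txt, f.txt, g.txt, h.txt} staged={a.txt}
After op 10 (git add c.txt): modified={f.txt, g.txt, h.txt} staged={a.txt, c.txt}
After op 11 (modify d.txt): modified={d.txt, f.txt, g.txt, h.txt} staged={a.txt, c.txt}
After op 12 (modify a.txt): modified={a.txt, d.txt, f.txt, g.txt, h.txt} staged={a.txt, c.txt}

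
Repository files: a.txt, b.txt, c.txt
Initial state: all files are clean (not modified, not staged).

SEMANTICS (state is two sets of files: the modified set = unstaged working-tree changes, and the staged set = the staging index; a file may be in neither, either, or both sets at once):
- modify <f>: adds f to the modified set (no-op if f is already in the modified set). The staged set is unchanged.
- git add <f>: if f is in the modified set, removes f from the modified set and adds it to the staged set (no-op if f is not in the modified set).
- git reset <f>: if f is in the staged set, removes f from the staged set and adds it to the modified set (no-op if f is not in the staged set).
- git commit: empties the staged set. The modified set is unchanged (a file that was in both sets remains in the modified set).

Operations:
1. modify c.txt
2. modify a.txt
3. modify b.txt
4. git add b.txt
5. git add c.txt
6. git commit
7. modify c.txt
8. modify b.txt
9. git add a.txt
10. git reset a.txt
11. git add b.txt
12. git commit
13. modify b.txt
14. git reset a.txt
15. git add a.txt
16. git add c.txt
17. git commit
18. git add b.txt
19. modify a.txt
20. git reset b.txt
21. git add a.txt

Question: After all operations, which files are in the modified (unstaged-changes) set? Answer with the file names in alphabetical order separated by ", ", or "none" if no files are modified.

After op 1 (modify c.txt): modified={c.txt} staged={none}
After op 2 (modify a.txt): modified={a.txt, c.txt} staged={none}
After op 3 (modify b.txt): modified={a.txt, b.txt, c.txt} staged={none}
After op 4 (git add b.txt): modified={a.txt, c.txt} staged={b.txt}
After op 5 (git add c.txt): modified={a.txt} staged={b.txt, c.txt}
After op 6 (git commit): modified={a.txt} staged={none}
After op 7 (modify c.txt): modified={a.txt, c.txt} staged={none}
After op 8 (modify b.txt): modified={a.txt, b.txt, c.txt} staged={none}
After op 9 (git add a.txt): modified={b.txt, c.txt} staged={a.txt}
After op 10 (git reset a.txt): modified={a.txt, b.txt, c.txt} staged={none}
After op 11 (git add b.txt): modified={a.txt, c.txt} staged={b.txt}
After op 12 (git commit): modified={a.txt, c.txt} staged={none}
After op 13 (modify b.txt): modified={a.txt, b.txt, c.txt} staged={none}
After op 14 (git reset a.txt): modified={a.txt, b.txt, c.txt} staged={none}
After op 15 (git add a.txt): modified={b.txt, c.txt} staged={a.txt}
After op 16 (git add c.txt): modified={b.txt} staged={a.txt, c.txt}
After op 17 (git commit): modified={b.txt} staged={none}
After op 18 (git add b.txt): modified={none} staged={b.txt}
After op 19 (modify a.txt): modified={a.txt} staged={b.txt}
After op 20 (git reset b.txt): modified={a.txt, b.txt} staged={none}
After op 21 (git add a.txt): modified={b.txt} staged={a.txt}

Answer: b.txt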